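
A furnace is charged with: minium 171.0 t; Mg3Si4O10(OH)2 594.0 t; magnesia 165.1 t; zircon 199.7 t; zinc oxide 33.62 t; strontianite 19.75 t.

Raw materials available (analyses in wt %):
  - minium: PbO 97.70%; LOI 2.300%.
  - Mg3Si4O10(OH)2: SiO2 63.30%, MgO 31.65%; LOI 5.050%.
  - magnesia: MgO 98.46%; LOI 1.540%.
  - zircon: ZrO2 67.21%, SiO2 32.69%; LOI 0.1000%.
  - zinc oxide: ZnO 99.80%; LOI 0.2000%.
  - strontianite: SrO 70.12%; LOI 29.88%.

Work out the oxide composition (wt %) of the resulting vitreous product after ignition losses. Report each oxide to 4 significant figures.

Glass mass = 1141 t (batch 1183 − LOI 42.64).
Composition: ZnO 2.942%, ZrO2 11.77%, SrO 1.214%, PbO 14.65%, SiO2 38.69%, MgO 30.74%

All arithmetic holds exact precision from start to finish — values along the way are shown (rounded to four significant figures) on the page. A single rounding finalizes each reported number. All derived quantities (net glass mass, six oxide percentages, totals, ignition loss, the yield) are re-derived using the weight values at 1141 t of glass at full precision exactly as shown in either problem or answer.
Oxide-by-oxide delivered mass:
  ZnO: 33.62·0.9980 = 33.55 t
  ZrO2: 199.7·0.6721 = 134.2 t
  SrO: 19.75·0.7012 = 13.85 t
  PbO: 171.0·0.9770 = 167.1 t
  SiO2: 594.0·0.6330 + 199.7·0.3269 = 441.3 t
  MgO: 594.0·0.3165 + 165.1·0.9846 = 350.6 t
LOI: 171.0·0.02300 + 594.0·0.05050 + 165.1·0.01540 + 199.7·0.001000 + 33.62·0.002000 + 19.75·0.2988 = 42.64 t
The glass mass, total less LOI, = 1183 − 42.64 = 1141 t (matching Σ of the oxides)
oxide / glass × 100 gives the wt %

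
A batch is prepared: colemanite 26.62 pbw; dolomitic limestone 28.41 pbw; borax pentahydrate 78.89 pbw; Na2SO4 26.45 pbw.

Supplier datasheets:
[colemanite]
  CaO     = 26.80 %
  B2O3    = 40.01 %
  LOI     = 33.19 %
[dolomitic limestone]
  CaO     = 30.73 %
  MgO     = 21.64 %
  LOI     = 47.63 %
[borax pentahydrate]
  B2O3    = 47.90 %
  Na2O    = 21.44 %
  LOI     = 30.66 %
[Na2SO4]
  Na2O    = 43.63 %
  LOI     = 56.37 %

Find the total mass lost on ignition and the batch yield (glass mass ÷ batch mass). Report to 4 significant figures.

Exact precision is carried through every step. Working values appear (rounded to four significant digits) in the printout — each reported figure sees exactly one rounding — the derived quantities (LOI, totals, the yield, glass mass, four oxide percentages) are recomputed in full precision from the batch weights at 98.91 pbw of glass as given in the problem or the answer.
Per-material ignition loss:
  colemanite: 26.62 × 0.3319 = 8.835 pbw
  dolomitic limestone: 28.41 × 0.4763 = 13.53 pbw
  borax pentahydrate: 78.89 × 0.3066 = 24.19 pbw
  Na2SO4: 26.45 × 0.5637 = 14.91 pbw
Total LOI = 61.46 pbw
Glass = batch − LOI = 160.4 − 61.46 = 98.91 pbw

LOI loss = 61.46 pbw; glass = 98.91 pbw; yield = 61.67%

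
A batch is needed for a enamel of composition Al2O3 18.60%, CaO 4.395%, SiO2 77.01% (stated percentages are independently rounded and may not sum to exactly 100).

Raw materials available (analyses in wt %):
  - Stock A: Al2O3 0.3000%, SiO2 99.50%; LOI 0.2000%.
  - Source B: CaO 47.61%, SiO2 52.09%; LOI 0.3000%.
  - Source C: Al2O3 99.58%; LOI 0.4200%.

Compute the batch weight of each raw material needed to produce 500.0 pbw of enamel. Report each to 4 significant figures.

All internal work carries exact precision end to end. Rounding to four significant digits extends to each mid-chain value as shown; every reported number is rounded only once — all derived quantities, including the yield, the three compositions, glass mass, the totals, ignition loss, are carried starting from the weights at 500.0 pbw of glass in full float precision, exactly as shown in either problem or answer.
Per-oxide target masses for 500.0 pbw enamel:
  Al2O3: 18.60% × 500.0 = 93.00 pbw
  CaO: 4.395% × 500.0 = 21.98 pbw
  SiO2: 77.01% × 500.0 = 385.0 pbw
Sums-versus-targets review using the reported weights, at the basis given (every target is met by its sum given rounding of the digits):
  Al2O3: 362.8·0.003000 + 92.30·0.9958 = 93.00 pbw (target 93.00 pbw)
  CaO: 46.16·0.4761 = 21.98 pbw (target 21.98 pbw)
  SiO2: 362.8·0.9950 + 46.16·0.5209 = 385.0 pbw (target 385.0 pbw)
Glass-mass sanity pass: batch Σ − ignition loss = 500.0 pbw (per-oxide target masses sum to 500.0 pbw; basis as stated: 500.0 pbw — rounding explains the deltas).
Whole-batch sum: Σ batch = 501.3 pbw; ignition loss, Σ(batch × LOI) = 1.252 pbw; yield = glass ÷ total batch = 99.75%.

Batch per 500.0 pbw enamel:
  Stock A: 362.8 pbw
  Source B: 46.16 pbw
  Source C: 92.30 pbw
Total batch = 501.3 pbw; LOI loss = 1.252 pbw; yield = 99.75%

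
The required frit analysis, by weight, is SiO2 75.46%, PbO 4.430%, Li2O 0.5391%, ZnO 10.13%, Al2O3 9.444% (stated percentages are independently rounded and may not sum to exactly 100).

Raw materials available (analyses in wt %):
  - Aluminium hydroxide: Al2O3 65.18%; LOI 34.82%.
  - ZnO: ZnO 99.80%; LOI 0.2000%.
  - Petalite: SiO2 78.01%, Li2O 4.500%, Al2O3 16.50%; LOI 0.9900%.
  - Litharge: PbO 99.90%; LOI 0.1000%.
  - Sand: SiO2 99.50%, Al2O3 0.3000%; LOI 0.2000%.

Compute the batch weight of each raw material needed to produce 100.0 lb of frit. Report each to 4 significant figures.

Batch per 100.0 lb frit:
  Aluminium hydroxide: 11.15 lb
  ZnO: 10.15 lb
  Petalite: 11.98 lb
  Litharge: 4.434 lb
  Sand: 66.45 lb
Total batch = 104.2 lb; LOI loss = 4.159 lb; yield = 96.01%

The intermediate values are printed, rounded to four significant figures, within the worked lines — full precision is kept end to end. Each reported number carries a single rounding; all derived quantities (totals, ignition loss, the yield, five oxide percentages, net glass mass) are recomputed using the weight values at 100.0 lb of glass at exact precision, as written in question or answer.
The oxide mass targets at 100.0 lb frit:
  SiO2: 75.46% × 100.0 = 75.46 lb
  PbO: 4.430% × 100.0 = 4.430 lb
  Li2O: 0.5391% × 100.0 = 0.5391 lb
  ZnO: 10.13% × 100.0 = 10.13 lb
  Al2O3: 9.444% × 100.0 = 9.444 lb
Oxide-by-oxide audit with the batch weights as given, on the stated basis (oxide sums agree with the targets given rounding of the digits):
  SiO2: 11.98·0.7801 + 66.45·0.9950 = 75.46 lb (target 75.46 lb)
  PbO: 4.434·0.9990 = 4.430 lb (target 4.430 lb)
  Li2O: 11.98·0.04500 = 0.5391 lb (target 0.5391 lb)
  ZnO: 10.15·0.9980 = 10.13 lb (target 10.13 lb)
  Al2O3: 11.15·0.6518 + 11.98·0.1650 + 66.45·0.003000 = 9.444 lb (target 9.444 lb)
Consistency of the glass mass: the batch minus its LOI: 100.0 lb (per-oxide target masses sum to 100.0 lb; the stated basis being 100.0 lb — a pure rounding effect).
Batch grand total — Σ batch = 104.2 lb; LOI removed, Σ of batch·LOI: 4.159 lb; yield = glass ÷ total batch = 96.01%.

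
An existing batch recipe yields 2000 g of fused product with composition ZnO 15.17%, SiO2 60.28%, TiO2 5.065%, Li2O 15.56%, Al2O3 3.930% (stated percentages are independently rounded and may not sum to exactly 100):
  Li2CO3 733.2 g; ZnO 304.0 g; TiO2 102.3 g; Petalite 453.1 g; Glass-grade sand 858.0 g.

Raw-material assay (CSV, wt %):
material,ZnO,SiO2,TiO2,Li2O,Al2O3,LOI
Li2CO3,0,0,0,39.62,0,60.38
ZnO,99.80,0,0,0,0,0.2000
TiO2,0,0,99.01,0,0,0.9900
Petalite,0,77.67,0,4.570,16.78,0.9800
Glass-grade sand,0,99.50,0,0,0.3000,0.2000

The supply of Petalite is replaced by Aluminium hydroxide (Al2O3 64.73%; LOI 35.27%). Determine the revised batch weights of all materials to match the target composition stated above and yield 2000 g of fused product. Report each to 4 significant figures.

The whole derivation carries exact precision from first step to last — intermediates appear rounded off to 4 significant digits at each printed step — every reported number is rounded exactly once; all derived quantities are rebuilt from the batch weights for 2000 g of glass at full float precision (LOI, yield, the five compositions, the totals, net glass mass) as set out in question or answer.
Target oxide masses per 2000 g fused product:
  ZnO: 15.17% × 2000 = 303.4 g
  SiO2: 60.28% × 2000 = 1206 g
  TiO2: 5.065% × 2000 = 101.3 g
  Li2O: 15.56% × 2000 = 311.2 g
  Al2O3: 3.930% × 2000 = 78.60 g
Mass-balance tally per oxide with the batch weights as given, relative to the basis at hand (target by target, the sums agree given rounding of the digits):
  ZnO: 304.0·0.9980 = 303.4 g (target 303.4 g)
  SiO2: 1212·0.9950 = 1206 g (target 1206 g)
  TiO2: 102.3·0.9901 = 101.3 g (target 101.3 g)
  Li2O: 785.5·0.3962 = 311.2 g (target 311.2 g)
  Al2O3: 115.8·0.6473 + 1212·0.003000 = 78.59 g (target 78.60 g)
Glass-mass closure: total batch − LOI = 2000 g (per-oxide target masses sum to 2000 g; stated basis 2000 g — deltas are rounding alone).
Batch grand total — Σ batch = 2520 g; LOI loss = Σ batch·LOI = 519.2 g; glass ÷ batch gives a yield of 79.39%.

Revised batch per 2000 g fused product:
  Li2CO3: 785.5 g
  ZnO: 304.0 g
  TiO2: 102.3 g
  Aluminium hydroxide: 115.8 g
  Glass-grade sand: 1212 g
Total batch = 2520 g; LOI loss = 519.2 g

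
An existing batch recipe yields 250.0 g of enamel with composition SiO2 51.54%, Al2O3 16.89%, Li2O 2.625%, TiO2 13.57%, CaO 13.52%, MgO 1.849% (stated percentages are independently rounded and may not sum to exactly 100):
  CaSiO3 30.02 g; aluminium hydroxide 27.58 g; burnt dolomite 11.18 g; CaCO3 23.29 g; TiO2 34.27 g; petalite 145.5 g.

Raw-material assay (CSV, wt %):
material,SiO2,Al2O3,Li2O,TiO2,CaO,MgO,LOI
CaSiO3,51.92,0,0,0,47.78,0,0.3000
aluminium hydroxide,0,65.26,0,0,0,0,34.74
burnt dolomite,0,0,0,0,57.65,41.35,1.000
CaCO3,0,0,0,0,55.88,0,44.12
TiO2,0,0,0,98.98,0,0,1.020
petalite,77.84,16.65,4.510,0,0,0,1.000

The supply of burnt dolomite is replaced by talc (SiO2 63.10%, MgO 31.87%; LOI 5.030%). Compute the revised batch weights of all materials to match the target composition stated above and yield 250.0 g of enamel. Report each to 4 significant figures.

All arithmetic holds exact precision all the way through; mid-chain values appear (rounded to 4 significant figures) between the steps; every reported result includes exactly one rounding. Derived quantities (the yield, six oxide percentages, net glass mass, ignition loss, the totals) are re-derived in full precision from the batch weights per 250.0 g of glass as they appear in the question or the answer.
Target oxide masses per 250.0 g enamel:
  SiO2: 51.54% × 250.0 = 128.8 g
  Al2O3: 16.89% × 250.0 = 42.22 g
  Li2O: 2.625% × 250.0 = 6.562 g
  TiO2: 13.57% × 250.0 = 33.92 g
  CaO: 13.52% × 250.0 = 33.80 g
  MgO: 1.849% × 250.0 = 4.622 g
Sums-versus-targets review with the batch weights as given, at the basis given (delivered sums recover each target up to rounding of the answer):
  SiO2: 12.39·0.5192 + 14.50·0.6310 + 145.5·0.7784 = 128.8 g (target 128.8 g)
  Al2O3: 27.58·0.6526 + 145.5·0.1665 = 42.22 g (target 42.22 g)
  Li2O: 145.5·0.04510 = 6.562 g (target 6.562 g)
  TiO2: 34.27·0.9898 = 33.92 g (target 33.92 g)
  CaO: 12.39·0.4778 + 49.89·0.5588 = 33.80 g (target 33.80 g)
  MgO: 14.50·0.3187 = 4.621 g (target 4.622 g)
Glass-mass sanity pass: total batch − LOI = 250.0 g (the targets, summed, come to 250.0 g; basis as stated: 250.0 g — a pure rounding effect).
Total batch = Σ batch = 284.1 g; loss to ignition Σ batch·LOI = 34.16 g; as yield: glass ÷ batch → 87.98%.

Revised batch per 250.0 g enamel:
  CaSiO3: 12.39 g
  aluminium hydroxide: 27.58 g
  talc: 14.50 g
  CaCO3: 49.89 g
  TiO2: 34.27 g
  petalite: 145.5 g
Total batch = 284.1 g; LOI loss = 34.16 g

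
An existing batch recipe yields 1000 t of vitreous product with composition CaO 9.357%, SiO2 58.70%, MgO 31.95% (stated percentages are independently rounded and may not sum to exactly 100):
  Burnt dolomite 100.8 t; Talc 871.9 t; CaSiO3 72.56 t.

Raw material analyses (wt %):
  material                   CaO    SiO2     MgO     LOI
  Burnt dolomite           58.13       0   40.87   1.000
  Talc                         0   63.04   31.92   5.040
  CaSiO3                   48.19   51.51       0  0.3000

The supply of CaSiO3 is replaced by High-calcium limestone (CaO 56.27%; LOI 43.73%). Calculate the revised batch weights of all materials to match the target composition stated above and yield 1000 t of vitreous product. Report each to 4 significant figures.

Revised batch per 1000 t vitreous product:
  Burnt dolomite: 54.50 t
  Talc: 931.2 t
  High-calcium limestone: 110.0 t
Total batch = 1096 t; LOI loss = 95.58 t

The intermediate values appear rounded to 4 significant digits in the working — every computation runs at full float precision through every step. Each reported value takes a single rounding; derived quantities, which include the yield, the three compositions, LOI, the totals, net glass mass, are carried in full float precision, precisely as stated by question or answer, starting from the weights on 1000 t of glass.
The oxide mass targets at 1000 t vitreous product:
  CaO: 9.357% × 1000 = 93.57 t
  SiO2: 58.70% × 1000 = 587.0 t
  MgO: 31.95% × 1000 = 319.5 t
Sums-versus-targets review given the weights on record, under the basis named above (each sum matches its target mass within answer rounding):
  CaO: 54.50·0.5813 + 110.0·0.5627 = 93.58 t (target 93.57 t)
  SiO2: 931.2·0.6304 = 587.0 t (target 587.0 t)
  MgO: 54.50·0.4087 + 931.2·0.3192 = 319.5 t (target 319.5 t)
Consistency of the glass mass: batch total minus LOI = 1000 t (per-oxide target masses sum to 1000 t; against the stated basis, 1000 t — deltas are rounding alone).
Whole-batch sum: Σ batch = 1096 t; loss to ignition Σ batch·LOI = 95.58 t; the yield ratio, glass ÷ batch: 91.28%.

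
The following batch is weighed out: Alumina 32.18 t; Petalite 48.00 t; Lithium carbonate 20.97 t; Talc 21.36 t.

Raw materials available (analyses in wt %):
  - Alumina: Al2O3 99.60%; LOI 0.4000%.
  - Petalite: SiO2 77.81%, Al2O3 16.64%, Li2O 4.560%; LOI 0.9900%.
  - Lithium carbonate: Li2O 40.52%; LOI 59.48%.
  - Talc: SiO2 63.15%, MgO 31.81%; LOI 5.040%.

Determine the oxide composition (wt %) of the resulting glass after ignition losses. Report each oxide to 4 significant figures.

Glass mass = 108.4 t (batch 122.5 − LOI 14.15).
Composition: SiO2 46.92%, Al2O3 36.95%, Li2O 9.862%, MgO 6.271%

Each numeric step keeps full precision throughout. Mid-chain values are shown, rounded to 4 significant digits, across the worked steps; every reported number sees exactly one rounding — the derived quantities (the four compositions, totals, net glass mass, yield, LOI) are rebuilt using the weight values on 108.4 t of glass at full float precision as written in the problem or the answer.
Oxide-by-oxide delivered mass:
  SiO2: 48.00·0.7781 + 21.36·0.6315 = 50.84 t
  Al2O3: 32.18·0.9960 + 48.00·0.1664 = 40.04 t
  Li2O: 48.00·0.04560 + 20.97·0.4052 = 10.69 t
  MgO: 21.36·0.3181 = 6.795 t
LOI: 32.18·0.004000 + 48.00·0.009900 + 20.97·0.5948 + 21.36·0.05040 = 14.15 t
Glass = total batch minus LOI = 122.5 − 14.15 = 108.4 t (the oxide masses sum to this)
wt % = 100 × oxide mass / glass mass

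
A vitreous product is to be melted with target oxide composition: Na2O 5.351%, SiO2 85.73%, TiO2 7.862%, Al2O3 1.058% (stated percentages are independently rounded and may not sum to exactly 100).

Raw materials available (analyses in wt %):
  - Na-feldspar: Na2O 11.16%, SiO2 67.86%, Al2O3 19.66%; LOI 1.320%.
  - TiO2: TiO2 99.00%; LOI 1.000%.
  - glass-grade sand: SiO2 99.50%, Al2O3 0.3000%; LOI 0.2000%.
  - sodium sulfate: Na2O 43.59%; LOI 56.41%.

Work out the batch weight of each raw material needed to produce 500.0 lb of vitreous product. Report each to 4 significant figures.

Mid-chain values are printed rounded to four significant figures as written; all arithmetic keeps exact precision through every step — each reported result carries a single rounding; the derived quantities (LOI, four oxide percentages, glass mass, the yield, the totals) are computed from the weighed amounts for 500.0 lb of glass in full precision exactly as printed in problem or answer.
Oxide-by-oxide targets in 500.0 lb vitreous product:
  Na2O: 5.351% × 500.0 = 26.76 lb
  SiO2: 85.73% × 500.0 = 428.6 lb
  TiO2: 7.862% × 500.0 = 39.31 lb
  Al2O3: 1.058% × 500.0 = 5.290 lb
Per-oxide balance check given the weights on record, per the basis as stated (target by target, the sums agree once rounding is allowed for):
  Na2O: 20.55·0.1116 + 56.12·0.4359 = 26.76 lb (target 26.76 lb)
  SiO2: 20.55·0.6786 + 416.8·0.9950 = 428.7 lb (target 428.6 lb)
  TiO2: 39.71·0.9900 = 39.31 lb (target 39.31 lb)
  Al2O3: 20.55·0.1966 + 416.8·0.003000 = 5.291 lb (target 5.290 lb)
Auditing the glass mass value: batch total minus LOI = 500.0 lb (the Σ of target masses is 500.0 lb; stated basis 500.0 lb — rounding explains the deltas).
Summing the batch: Σ batch = 533.2 lb; Σ batch·LOI gives LOI loss = 33.16 lb; as yield: glass ÷ batch → 93.78%.

Batch per 500.0 lb vitreous product:
  Na-feldspar: 20.55 lb
  TiO2: 39.71 lb
  glass-grade sand: 416.8 lb
  sodium sulfate: 56.12 lb
Total batch = 533.2 lb; LOI loss = 33.16 lb; yield = 93.78%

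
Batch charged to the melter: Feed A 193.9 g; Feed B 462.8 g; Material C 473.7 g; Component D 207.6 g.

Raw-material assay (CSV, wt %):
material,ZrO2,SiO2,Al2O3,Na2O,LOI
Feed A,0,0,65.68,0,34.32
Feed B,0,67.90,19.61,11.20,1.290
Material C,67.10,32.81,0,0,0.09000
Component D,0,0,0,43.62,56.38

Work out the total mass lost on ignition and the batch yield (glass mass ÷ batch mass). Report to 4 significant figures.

All arithmetic runs at exact precision in all steps; in-progress results appear, rounded to four significant figures, as written. Each reported figure is rounded exactly once — derived quantities, which include net glass mass, the yield, four oxide percentages, LOI, totals, are computed in full precision, precisely as stated by the problem or answer text, from the weighed amounts per 1148 g of glass.
Material-by-material LOI:
  Feed A: 193.9 × 0.3432 = 66.55 g
  Feed B: 462.8 × 0.01290 = 5.970 g
  Material C: 473.7 × 9.000e-04 = 0.4263 g
  Component D: 207.6 × 0.5638 = 117.0 g
Total LOI = 190.0 g
Glass = batch − LOI = 1338 − 190.0 = 1148 g

LOI loss = 190.0 g; glass = 1148 g; yield = 85.80%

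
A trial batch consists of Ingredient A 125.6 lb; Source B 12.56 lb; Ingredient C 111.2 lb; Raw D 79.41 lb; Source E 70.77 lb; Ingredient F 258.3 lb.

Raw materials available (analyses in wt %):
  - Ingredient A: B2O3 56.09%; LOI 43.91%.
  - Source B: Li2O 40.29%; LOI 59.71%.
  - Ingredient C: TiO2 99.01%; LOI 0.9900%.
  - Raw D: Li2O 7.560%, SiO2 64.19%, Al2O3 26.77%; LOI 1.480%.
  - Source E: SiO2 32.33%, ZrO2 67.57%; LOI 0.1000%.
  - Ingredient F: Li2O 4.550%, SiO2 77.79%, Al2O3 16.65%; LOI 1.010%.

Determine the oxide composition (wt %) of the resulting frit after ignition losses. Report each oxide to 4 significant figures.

Glass mass = 590.2 lb (batch 657.8 − LOI 67.61).
Composition: B2O3 11.94%, Li2O 3.866%, SiO2 46.56%, TiO2 18.65%, Al2O3 10.89%, ZrO2 8.102%

Full float precision is maintained at all times — mid-chain values are printed, with 4-significant-figure rounding, within the worked lines. Every reported value is rounded exactly once — derived quantities, including six oxide percentages, totals, the yield, ignition loss, glass mass, are rebuilt from the weighed amounts for 590.2 lb of glass in full precision as they appear in the question or the answer.
Mass of each oxide from the mix:
  B2O3: 125.6·0.5609 = 70.45 lb
  Li2O: 12.56·0.4029 + 79.41·0.07560 + 258.3·0.04550 = 22.82 lb
  SiO2: 79.41·0.6419 + 70.77·0.3233 + 258.3·0.7779 = 274.8 lb
  TiO2: 111.2·0.9901 = 110.1 lb
  Al2O3: 79.41·0.2677 + 258.3·0.1665 = 64.27 lb
  ZrO2: 70.77·0.6757 = 47.82 lb
LOI: 125.6·0.4391 + 12.56·0.5971 + 111.2·0.009900 + 79.41·0.01480 + 70.77·0.001000 + 258.3·0.01010 = 67.61 lb
batch − LOI leaves glass = 657.8 − 67.61 = 590.2 lb (matching Σ of the oxides)
wt % = 100 × oxide mass / glass mass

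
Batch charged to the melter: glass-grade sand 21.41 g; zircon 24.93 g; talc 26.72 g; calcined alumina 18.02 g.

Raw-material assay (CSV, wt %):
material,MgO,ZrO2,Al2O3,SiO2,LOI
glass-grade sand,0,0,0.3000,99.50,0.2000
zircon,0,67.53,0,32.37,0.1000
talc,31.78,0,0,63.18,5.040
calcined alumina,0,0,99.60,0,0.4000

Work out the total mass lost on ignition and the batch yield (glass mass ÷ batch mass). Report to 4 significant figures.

LOI loss = 1.487 g; glass = 89.59 g; yield = 98.37%

The intermediate values are shown, with 4-significant-figure rounding, on the page. All arithmetic keeps full precision at all times; every reported number carries a single rounding. The derived quantities (four oxide percentages, ignition loss, the yield, glass mass, the totals) are recomputed in full precision using the weight values on 89.59 g of glass as written in either problem or answer.
Material-by-material LOI:
  glass-grade sand: 21.41 × 0.002000 = 0.04282 g
  zircon: 24.93 × 0.001000 = 0.02493 g
  talc: 26.72 × 0.05040 = 1.347 g
  calcined alumina: 18.02 × 0.004000 = 0.07208 g
Total LOI = 1.487 g
Glass = batch − LOI = 91.08 − 1.487 = 89.59 g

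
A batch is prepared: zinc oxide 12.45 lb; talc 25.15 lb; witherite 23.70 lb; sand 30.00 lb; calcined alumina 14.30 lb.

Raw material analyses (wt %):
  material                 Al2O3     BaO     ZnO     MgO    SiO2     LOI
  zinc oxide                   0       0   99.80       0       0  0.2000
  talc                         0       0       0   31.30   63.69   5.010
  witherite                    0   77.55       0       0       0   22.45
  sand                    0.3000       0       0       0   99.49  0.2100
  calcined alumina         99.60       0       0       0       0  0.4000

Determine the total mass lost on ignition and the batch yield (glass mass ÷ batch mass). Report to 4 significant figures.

LOI loss = 6.726 lb; glass = 98.87 lb; yield = 93.63%

Working values are printed with 4-significant-figure rounding at each printed step. Every computation runs at full float precision through every step — every reported value takes exactly one rounding — all derived quantities, which include the five compositions, LOI, the yield, totals, net glass mass, are carried at full precision, as set out in the question or the answer, using the weight values per 98.87 lb of glass.
Each material's LOI contribution:
  zinc oxide: 12.45 × 0.002000 = 0.02490 lb
  talc: 25.15 × 0.05010 = 1.260 lb
  witherite: 23.70 × 0.2245 = 5.321 lb
  sand: 30.00 × 0.002100 = 0.06300 lb
  calcined alumina: 14.30 × 0.004000 = 0.05720 lb
Total LOI = 6.726 lb
Glass = batch − LOI = 105.6 − 6.726 = 98.87 lb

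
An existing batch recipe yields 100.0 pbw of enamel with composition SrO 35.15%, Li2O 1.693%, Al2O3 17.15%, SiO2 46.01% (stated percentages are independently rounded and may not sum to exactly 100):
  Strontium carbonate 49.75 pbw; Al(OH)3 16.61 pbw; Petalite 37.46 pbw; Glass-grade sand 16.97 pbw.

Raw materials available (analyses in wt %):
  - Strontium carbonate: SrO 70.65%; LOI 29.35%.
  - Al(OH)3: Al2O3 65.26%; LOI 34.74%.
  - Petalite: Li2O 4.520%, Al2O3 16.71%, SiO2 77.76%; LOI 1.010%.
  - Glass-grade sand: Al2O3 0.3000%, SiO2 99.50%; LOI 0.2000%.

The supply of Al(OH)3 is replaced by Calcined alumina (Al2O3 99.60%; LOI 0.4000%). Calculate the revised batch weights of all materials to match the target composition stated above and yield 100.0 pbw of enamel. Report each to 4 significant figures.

All arithmetic runs at full precision through the solve — the intermediate values are printed rounded to four significant digits at each printed step — each reported number is rounded a single time — all derived quantities are recomputed using the weight values for 100.0 pbw of glass at full float precision (four oxide percentages, ignition loss, the totals, the yield, net glass mass), as quoted within problem or answer.
Per-oxide target masses for 100.0 pbw enamel:
  SrO: 35.15% × 100.0 = 35.15 pbw
  Li2O: 1.693% × 100.0 = 1.693 pbw
  Al2O3: 17.15% × 100.0 = 17.15 pbw
  SiO2: 46.01% × 100.0 = 46.01 pbw
Oxide-by-oxide audit given the weights on record, for the quoted basis mass (oxide sums agree with the targets within answer rounding):
  SrO: 49.75·0.7065 = 35.15 pbw (target 35.15 pbw)
  Li2O: 37.46·0.04520 = 1.693 pbw (target 1.693 pbw)
  Al2O3: 10.88·0.9960 + 37.46·0.1671 + 16.97·0.003000 = 17.15 pbw (target 17.15 pbw)
  SiO2: 37.46·0.7776 + 16.97·0.9950 = 46.01 pbw (target 46.01 pbw)
Consistency of the glass mass: batch Σ − ignition loss = 100.0 pbw (per-oxide target masses sum to 100.0 pbw; versus the stated basis of 100.0 pbw — any gap is answer rounding).
Batch total: Σ batch = 115.1 pbw; loss to ignition Σ batch·LOI = 15.06 pbw; the yield ratio, glass ÷ batch: 86.91%.

Revised batch per 100.0 pbw enamel:
  Strontium carbonate: 49.75 pbw
  Calcined alumina: 10.88 pbw
  Petalite: 37.46 pbw
  Glass-grade sand: 16.97 pbw
Total batch = 115.1 pbw; LOI loss = 15.06 pbw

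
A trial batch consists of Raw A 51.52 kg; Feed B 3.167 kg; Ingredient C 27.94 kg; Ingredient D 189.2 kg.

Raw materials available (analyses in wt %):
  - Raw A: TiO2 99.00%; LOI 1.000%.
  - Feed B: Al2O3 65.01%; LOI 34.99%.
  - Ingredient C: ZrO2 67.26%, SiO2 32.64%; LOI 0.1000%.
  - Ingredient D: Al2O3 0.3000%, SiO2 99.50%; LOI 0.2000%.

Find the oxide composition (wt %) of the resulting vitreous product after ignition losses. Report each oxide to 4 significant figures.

Glass mass = 269.8 kg (batch 271.8 − LOI 2.030).
Composition: TiO2 18.90%, Al2O3 0.9735%, ZrO2 6.965%, SiO2 73.16%

Values along the way are shown, rounded to 4 significant digits, alongside each step — full float precision is maintained from start to finish; each reported number takes just one rounding. All derived quantities, including ignition loss, totals, net glass mass, the four compositions, the yield, are re-derived from the batch weights per 269.8 kg of glass at full float precision as set out in the problem or the answer.
Delivered oxide masses:
  TiO2: 51.52·0.9900 = 51.00 kg
  Al2O3: 3.167·0.6501 + 189.2·0.003000 = 2.626 kg
  ZrO2: 27.94·0.6726 = 18.79 kg
  SiO2: 27.94·0.3264 + 189.2·0.9950 = 197.4 kg
LOI: 51.52·0.01000 + 3.167·0.3499 + 27.94·0.001000 + 189.2·0.002000 = 2.030 kg
Glass = total batch minus LOI = 271.8 − 2.030 = 269.8 kg (the oxide masses sum to this)
percent share: oxide ÷ glass, ×100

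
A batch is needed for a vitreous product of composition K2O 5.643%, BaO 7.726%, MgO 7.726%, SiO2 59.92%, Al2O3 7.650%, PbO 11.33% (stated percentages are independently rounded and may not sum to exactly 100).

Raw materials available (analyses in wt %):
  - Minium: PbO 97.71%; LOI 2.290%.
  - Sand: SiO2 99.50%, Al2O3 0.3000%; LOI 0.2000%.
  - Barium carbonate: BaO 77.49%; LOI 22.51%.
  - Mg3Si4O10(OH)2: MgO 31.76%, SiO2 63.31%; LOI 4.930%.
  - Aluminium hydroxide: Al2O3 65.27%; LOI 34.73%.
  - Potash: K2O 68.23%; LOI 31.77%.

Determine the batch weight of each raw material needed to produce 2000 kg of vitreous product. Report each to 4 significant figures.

Mid-chain values are printed (rounded to 4 significant digits) in the working; the whole derivation keeps exact precision from start to finish; exactly one rounding is applied to each reported number. All derived quantities are computed using the weight values per 2000 kg of glass in exact precision (six oxide percentages, the totals, yield, glass mass, LOI) precisely as stated by the problem or the answer.
Per-oxide target masses for 2000 kg vitreous product:
  K2O: 5.643% × 2000 = 112.9 kg
  BaO: 7.726% × 2000 = 154.5 kg
  MgO: 7.726% × 2000 = 154.5 kg
  SiO2: 59.92% × 2000 = 1198 kg
  Al2O3: 7.650% × 2000 = 153.0 kg
  PbO: 11.33% × 2000 = 226.6 kg
Mass-balance tally per oxide working from each reported weight, relative to the basis at hand (sums match the target masses given rounding of the digits):
  K2O: 165.4·0.6823 = 112.9 kg (target 112.9 kg)
  BaO: 199.4·0.7749 = 154.5 kg (target 154.5 kg)
  MgO: 486.5·0.3176 = 154.5 kg (target 154.5 kg)
  SiO2: 894.9·0.9950 + 486.5·0.6331 = 1198 kg (target 1198 kg)
  Al2O3: 894.9·0.003000 + 230.3·0.6527 = 153.0 kg (target 153.0 kg)
  PbO: 231.9·0.9771 = 226.6 kg (target 226.6 kg)
Glass-mass sanity pass: whole batch net of LOI = 2000 kg (per-oxide target masses sum to 2000 kg; against the stated basis, 2000 kg — differing by rounding only).
Adding the batch up: Σ batch = 2208 kg; Σ batch·LOI gives LOI loss = 208.5 kg; glass ÷ batch gives a yield of 90.56%.

Batch per 2000 kg vitreous product:
  Minium: 231.9 kg
  Sand: 894.9 kg
  Barium carbonate: 199.4 kg
  Mg3Si4O10(OH)2: 486.5 kg
  Aluminium hydroxide: 230.3 kg
  Potash: 165.4 kg
Total batch = 2208 kg; LOI loss = 208.5 kg; yield = 90.56%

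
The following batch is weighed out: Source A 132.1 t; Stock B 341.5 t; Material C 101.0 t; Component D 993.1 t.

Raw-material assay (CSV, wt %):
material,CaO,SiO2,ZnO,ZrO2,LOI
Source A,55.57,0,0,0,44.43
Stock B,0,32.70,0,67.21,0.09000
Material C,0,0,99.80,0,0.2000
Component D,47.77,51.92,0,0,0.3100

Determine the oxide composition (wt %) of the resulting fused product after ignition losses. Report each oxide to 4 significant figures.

The working math keeps exact precision all the way through; working values are displayed rounded to 4 significant figures within the worked lines. A single rounding yields each reported value; derived quantities (yield, glass mass, LOI, the four compositions, totals) are computed from the batch weights at 1505 t of glass at full float precision, as written in the question or the answer.
Mass of each oxide from the mix:
  CaO: 132.1·0.5557 + 993.1·0.4777 = 547.8 t
  SiO2: 341.5·0.3270 + 993.1·0.5192 = 627.3 t
  ZnO: 101.0·0.9980 = 100.8 t
  ZrO2: 341.5·0.6721 = 229.5 t
LOI: 132.1·0.4443 + 341.5·9.000e-04 + 101.0·0.002000 + 993.1·0.003100 = 62.28 t
Glass mass = batch − LOI = 1568 − 62.28 = 1505 t (consistent with Σ oxide mass)
wt % = oxide mass / glass mass × 100

Glass mass = 1505 t (batch 1568 − LOI 62.28).
Composition: CaO 36.39%, SiO2 41.67%, ZnO 6.696%, ZrO2 15.25%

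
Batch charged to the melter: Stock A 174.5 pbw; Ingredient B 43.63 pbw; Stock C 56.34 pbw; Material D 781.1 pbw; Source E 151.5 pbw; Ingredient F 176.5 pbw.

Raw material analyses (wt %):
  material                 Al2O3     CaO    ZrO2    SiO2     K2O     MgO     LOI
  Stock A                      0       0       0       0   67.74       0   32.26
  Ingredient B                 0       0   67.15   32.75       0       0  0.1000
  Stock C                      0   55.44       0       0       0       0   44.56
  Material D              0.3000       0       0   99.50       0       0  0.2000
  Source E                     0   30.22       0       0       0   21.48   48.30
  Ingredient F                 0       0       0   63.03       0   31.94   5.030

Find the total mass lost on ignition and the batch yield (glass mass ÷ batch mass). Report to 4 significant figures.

Mid-chain values are displayed with 4-significant-figure rounding as written — the whole derivation keeps full precision throughout; a single rounding finalizes each reported figure — all derived quantities are re-derived at full float precision (LOI, six oxide percentages, the yield, net glass mass, totals) from the batch weights per 1219 pbw of glass as set out in either problem or answer.
Ignition loss by material:
  Stock A: 174.5 × 0.3226 = 56.29 pbw
  Ingredient B: 43.63 × 0.001000 = 0.04363 pbw
  Stock C: 56.34 × 0.4456 = 25.11 pbw
  Material D: 781.1 × 0.002000 = 1.562 pbw
  Source E: 151.5 × 0.4830 = 73.17 pbw
  Ingredient F: 176.5 × 0.05030 = 8.878 pbw
Total LOI = 165.1 pbw
Glass = batch − LOI = 1384 − 165.1 = 1219 pbw

LOI loss = 165.1 pbw; glass = 1219 pbw; yield = 88.07%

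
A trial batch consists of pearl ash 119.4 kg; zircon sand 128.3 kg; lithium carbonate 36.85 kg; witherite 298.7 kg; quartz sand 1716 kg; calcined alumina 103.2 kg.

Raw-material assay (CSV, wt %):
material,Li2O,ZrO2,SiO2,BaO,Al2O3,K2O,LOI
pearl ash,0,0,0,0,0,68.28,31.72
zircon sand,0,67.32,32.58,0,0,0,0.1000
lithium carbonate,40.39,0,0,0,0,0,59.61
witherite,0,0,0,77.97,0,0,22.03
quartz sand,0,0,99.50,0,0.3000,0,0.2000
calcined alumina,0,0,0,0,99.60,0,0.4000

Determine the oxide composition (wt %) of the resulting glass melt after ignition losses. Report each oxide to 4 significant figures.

Glass mass = 2273 kg (batch 2402 − LOI 129.6).
Composition: Li2O 0.6549%, ZrO2 3.800%, SiO2 76.96%, BaO 10.25%, Al2O3 4.749%, K2O 3.587%

The working math maintains full precision through the solve — intermediates are shown, with 4-significant-digit rounding, as written; each reported result is rounded exactly once; derived quantities (the totals, glass mass, six oxide percentages, yield, ignition loss) are recomputed from the weighed amounts for 2273 kg of glass in full precision as set out in either problem or answer.
Per-oxide mass from batch:
  Li2O: 36.85·0.4039 = 14.88 kg
  ZrO2: 128.3·0.6732 = 86.37 kg
  SiO2: 128.3·0.3258 + 1716·0.9950 = 1749 kg
  BaO: 298.7·0.7797 = 232.9 kg
  Al2O3: 1716·0.003000 + 103.2·0.9960 = 107.9 kg
  K2O: 119.4·0.6828 = 81.53 kg
LOI: 119.4·0.3172 + 128.3·0.001000 + 36.85·0.5961 + 298.7·0.2203 + 1716·0.002000 + 103.2·0.004000 = 129.6 kg
Resulting glass, batch − LOI: 2402 − 129.6 = 2273 kg (consistent with Σ oxide mass)
oxide / glass × 100 gives the wt %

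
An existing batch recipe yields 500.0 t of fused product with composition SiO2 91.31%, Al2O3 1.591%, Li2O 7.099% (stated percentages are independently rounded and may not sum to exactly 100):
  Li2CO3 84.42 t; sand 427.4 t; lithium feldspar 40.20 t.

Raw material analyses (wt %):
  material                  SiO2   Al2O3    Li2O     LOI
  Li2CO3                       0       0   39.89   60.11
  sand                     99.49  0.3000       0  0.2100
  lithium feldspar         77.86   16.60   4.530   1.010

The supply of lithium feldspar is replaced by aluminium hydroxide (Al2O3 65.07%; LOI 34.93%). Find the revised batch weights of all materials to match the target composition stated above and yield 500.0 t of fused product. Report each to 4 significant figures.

Each numeric step keeps full precision all the way through. Intermediates appear rounded to four significant digits alongside each step; each reported figure takes exactly one rounding. All derived quantities are re-derived at exact precision (the yield, three oxide percentages, ignition loss, totals, net glass mass) starting from the weights at 500.0 t of glass as given in problem or answer.
Target masses of each oxide per 500.0 t fused product:
  SiO2: 91.31% × 500.0 = 456.6 t
  Al2O3: 1.591% × 500.0 = 7.955 t
  Li2O: 7.099% × 500.0 = 35.49 t
Mass-balance tally per oxide from the weights as reported, per the basis as stated (sum by sum, the targets are met inside rounding margins):
  SiO2: 458.9·0.9949 = 456.6 t (target 456.6 t)
  Al2O3: 458.9·0.003000 + 10.11·0.6507 = 7.955 t (target 7.955 t)
  Li2O: 88.98·0.3989 = 35.49 t (target 35.49 t)
Glass mass check: total batch − LOI = 500.0 t (per-oxide target masses sum to 500.0 t; with the basis standing at 500.0 t — any gap is answer rounding).
Batch grand total — Σ batch = 558.0 t; the LOI term Σ batch·LOI equals 57.98 t; as yield: glass ÷ batch → 89.61%.

Revised batch per 500.0 t fused product:
  Li2CO3: 88.98 t
  sand: 458.9 t
  aluminium hydroxide: 10.11 t
Total batch = 558.0 t; LOI loss = 57.98 t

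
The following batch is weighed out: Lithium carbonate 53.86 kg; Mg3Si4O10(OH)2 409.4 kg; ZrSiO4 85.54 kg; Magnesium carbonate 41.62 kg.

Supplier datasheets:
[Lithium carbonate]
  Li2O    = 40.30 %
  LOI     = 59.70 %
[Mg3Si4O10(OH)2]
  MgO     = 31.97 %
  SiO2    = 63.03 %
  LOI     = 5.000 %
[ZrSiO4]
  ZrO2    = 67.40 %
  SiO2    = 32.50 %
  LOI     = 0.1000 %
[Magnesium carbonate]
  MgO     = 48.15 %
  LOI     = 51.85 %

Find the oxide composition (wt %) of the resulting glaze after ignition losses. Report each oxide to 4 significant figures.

In-progress results are printed, with 4-significant-figure rounding, across the worked steps — all internal work maintains full precision throughout; exactly one rounding is applied to each reported result. The derived quantities (the yield, glass mass, the totals, the four compositions, LOI) are rebuilt in full float precision using the weight values for 516.1 kg of glass, precisely as stated by problem or answer.
Oxide-by-oxide delivered mass:
  Li2O: 53.86·0.4030 = 21.71 kg
  MgO: 409.4·0.3197 + 41.62·0.4815 = 150.9 kg
  ZrO2: 85.54·0.6740 = 57.65 kg
  SiO2: 409.4·0.6303 + 85.54·0.3250 = 285.8 kg
LOI: 53.86·0.5970 + 409.4·0.05000 + 85.54·0.001000 + 41.62·0.5185 = 74.29 kg
Resulting glass, batch − LOI: 590.4 − 74.29 = 516.1 kg (consistent with Σ oxide mass)
wt % = 100 × oxide mass / glass mass

Glass mass = 516.1 kg (batch 590.4 − LOI 74.29).
Composition: Li2O 4.205%, MgO 29.24%, ZrO2 11.17%, SiO2 55.38%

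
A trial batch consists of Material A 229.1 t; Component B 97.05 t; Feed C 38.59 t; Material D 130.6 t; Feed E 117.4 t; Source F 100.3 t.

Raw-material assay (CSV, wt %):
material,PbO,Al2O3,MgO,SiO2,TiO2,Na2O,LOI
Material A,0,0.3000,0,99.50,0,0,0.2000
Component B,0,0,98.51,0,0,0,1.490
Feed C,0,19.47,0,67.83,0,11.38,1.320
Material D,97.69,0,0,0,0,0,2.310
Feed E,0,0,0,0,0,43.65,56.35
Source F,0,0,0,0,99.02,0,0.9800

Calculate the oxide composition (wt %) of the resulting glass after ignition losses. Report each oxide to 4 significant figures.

Glass mass = 640.5 t (batch 713.0 − LOI 72.57).
Composition: PbO 19.92%, Al2O3 1.280%, MgO 14.93%, SiO2 39.68%, TiO2 15.51%, Na2O 8.687%

Mid-chain values are shown rounded off to 4 significant figures alongside each step — full float precision is carried through the solve. Every reported figure carries a single rounding; all derived quantities (net glass mass, yield, the six compositions, the totals, LOI) are carried from the batch weights per 640.5 t of glass in full float precision, as set out in the problem or the answer.
What the batch supplies per oxide:
  PbO: 130.6·0.9769 = 127.6 t
  Al2O3: 229.1·0.003000 + 38.59·0.1947 = 8.201 t
  MgO: 97.05·0.9851 = 95.60 t
  SiO2: 229.1·0.9950 + 38.59·0.6783 = 254.1 t
  TiO2: 100.3·0.9902 = 99.32 t
  Na2O: 38.59·0.1138 + 117.4·0.4365 = 55.64 t
LOI: 229.1·0.002000 + 97.05·0.01490 + 38.59·0.01320 + 130.6·0.02310 + 117.4·0.5635 + 100.3·0.009800 = 72.57 t
The glass mass, total less LOI, = 713.0 − 72.57 = 640.5 t (equal to the oxide-mass sum)
wt % = oxide mass / glass mass × 100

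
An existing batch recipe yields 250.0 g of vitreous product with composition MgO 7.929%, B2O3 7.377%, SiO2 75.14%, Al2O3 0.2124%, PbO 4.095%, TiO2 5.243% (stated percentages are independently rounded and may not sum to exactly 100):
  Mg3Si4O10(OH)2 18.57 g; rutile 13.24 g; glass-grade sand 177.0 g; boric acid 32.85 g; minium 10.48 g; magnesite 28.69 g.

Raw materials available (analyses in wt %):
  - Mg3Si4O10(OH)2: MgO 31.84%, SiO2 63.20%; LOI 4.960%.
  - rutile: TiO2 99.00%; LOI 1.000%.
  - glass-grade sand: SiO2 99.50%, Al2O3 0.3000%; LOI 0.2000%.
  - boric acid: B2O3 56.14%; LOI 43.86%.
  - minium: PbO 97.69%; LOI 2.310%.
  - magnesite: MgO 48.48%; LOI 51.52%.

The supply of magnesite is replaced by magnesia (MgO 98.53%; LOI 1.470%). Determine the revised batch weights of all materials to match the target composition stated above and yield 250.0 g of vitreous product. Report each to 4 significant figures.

Revised batch per 250.0 g vitreous product:
  Mg3Si4O10(OH)2: 18.57 g
  rutile: 13.24 g
  glass-grade sand: 177.0 g
  boric acid: 32.85 g
  minium: 10.48 g
  magnesia: 14.12 g
Total batch = 266.3 g; LOI loss = 16.27 g

All internal work carries full float precision throughout. Intermediates are shown, with 4-significant-figure rounding, at each printed step — each reported figure sees exactly one rounding; derived quantities (net glass mass, totals, ignition loss, six oxide percentages, the yield) are carried at exact precision from the weighed amounts for 250.0 g of glass, as written in the problem or answer text.
Oxide-by-oxide targets in 250.0 g vitreous product:
  MgO: 7.929% × 250.0 = 19.82 g
  B2O3: 7.377% × 250.0 = 18.44 g
  SiO2: 75.14% × 250.0 = 187.8 g
  Al2O3: 0.2124% × 250.0 = 0.5310 g
  PbO: 4.095% × 250.0 = 10.24 g
  TiO2: 5.243% × 250.0 = 13.11 g
Per-oxide balance check on the weights just shown, per the basis as stated (summed amounts equal target values up to rounding of the answer):
  MgO: 18.57·0.3184 + 14.12·0.9853 = 19.83 g (target 19.82 g)
  B2O3: 32.85·0.5614 = 18.44 g (target 18.44 g)
  SiO2: 18.57·0.6320 + 177.0·0.9950 = 187.9 g (target 187.8 g)
  Al2O3: 177.0·0.003000 = 0.5310 g (target 0.5310 g)
  PbO: 10.48·0.9769 = 10.24 g (target 10.24 g)
  TiO2: 13.24·0.9900 = 13.11 g (target 13.11 g)
Consistency of the glass mass: Σ batch − LOI loss = 250.0 g (the targets, summed, come to 250.0 g; basis as stated: 250.0 g — differing by rounding only).
Summing the batch: Σ batch = 266.3 g; LOI loss = Σ batch·LOI = 16.27 g; the yield ratio, glass ÷ batch: 93.89%.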